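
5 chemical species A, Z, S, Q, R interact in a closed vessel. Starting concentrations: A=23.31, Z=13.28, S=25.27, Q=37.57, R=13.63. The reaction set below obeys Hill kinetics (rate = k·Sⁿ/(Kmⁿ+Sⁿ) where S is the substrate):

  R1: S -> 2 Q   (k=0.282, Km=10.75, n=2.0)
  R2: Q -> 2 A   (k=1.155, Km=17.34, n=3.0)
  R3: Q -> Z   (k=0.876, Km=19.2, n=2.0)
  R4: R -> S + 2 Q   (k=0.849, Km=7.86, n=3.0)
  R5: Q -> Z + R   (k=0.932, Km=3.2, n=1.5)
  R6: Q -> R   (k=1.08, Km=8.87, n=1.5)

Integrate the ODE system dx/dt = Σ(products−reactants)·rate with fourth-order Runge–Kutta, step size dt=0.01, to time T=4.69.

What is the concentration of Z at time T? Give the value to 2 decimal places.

Z at T = 20.63

RK4 with dt=0.01: 469 steps to T=4.69. Trajectory (selected grid times):
t=0.00: A=23.31 Z=13.28 S=25.27 Q=37.57 R=13.63
t=0.52: A=24.40 Z=14.11 S=25.52 Q=36.69 R=14.23
t=1.04: A=25.48 Z=14.94 S=25.78 Q=35.83 R=14.82
t=1.56: A=26.56 Z=15.76 S=26.04 Q=34.99 R=15.41
t=2.08: A=27.62 Z=16.58 S=26.30 Q=34.18 R=15.98
t=2.61: A=28.70 Z=17.41 S=26.58 Q=33.37 R=16.56
t=3.13: A=29.75 Z=18.22 S=26.86 Q=32.59 R=17.13
t=3.65: A=30.79 Z=19.03 S=27.13 Q=31.84 R=17.68
t=4.17: A=31.82 Z=19.83 S=27.41 Q=31.10 R=18.23
t=4.69: A=32.84 Z=20.63 S=27.70 Q=30.39 R=18.78
Read off Z at T=4.69: 20.63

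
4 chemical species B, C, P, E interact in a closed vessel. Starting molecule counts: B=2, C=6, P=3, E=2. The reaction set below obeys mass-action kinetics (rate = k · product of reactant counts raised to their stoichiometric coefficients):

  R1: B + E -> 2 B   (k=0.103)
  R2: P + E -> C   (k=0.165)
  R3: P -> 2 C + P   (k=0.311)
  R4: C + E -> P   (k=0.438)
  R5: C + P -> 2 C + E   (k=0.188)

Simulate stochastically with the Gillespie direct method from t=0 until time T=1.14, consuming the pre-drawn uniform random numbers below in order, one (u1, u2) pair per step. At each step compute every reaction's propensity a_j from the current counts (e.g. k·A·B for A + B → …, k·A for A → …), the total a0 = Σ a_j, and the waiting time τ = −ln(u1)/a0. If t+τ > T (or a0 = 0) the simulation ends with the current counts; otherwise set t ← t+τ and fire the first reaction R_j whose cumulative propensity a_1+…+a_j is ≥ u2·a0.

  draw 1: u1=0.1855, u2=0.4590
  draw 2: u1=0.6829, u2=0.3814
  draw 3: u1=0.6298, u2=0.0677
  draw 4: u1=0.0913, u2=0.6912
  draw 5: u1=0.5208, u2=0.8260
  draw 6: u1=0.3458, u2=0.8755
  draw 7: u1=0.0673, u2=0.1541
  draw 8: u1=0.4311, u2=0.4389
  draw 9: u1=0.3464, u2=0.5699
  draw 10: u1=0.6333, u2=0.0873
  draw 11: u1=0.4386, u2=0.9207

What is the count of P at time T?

P at T = 2

t=0.000: B=2 C=6 P=3 E=2
Draw 1: a1=0.412, a2=0.990, a3=0.933, a4=5.256, a5=3.384, a0=10.975; τ=−ln(0.1855)/10.975=0.154 → t=0.154; u2·a0=0.4590·10.975=5.038; a1+…+a3=2.335 < 5.038 ≤ a1+…+a4=7.591 → R4 fires; B=2 C=5 P=4 E=1
Draw 2: a1=0.206, a2=0.660, a3=1.244, a4=2.190, a5=3.760, a0=8.060; τ=−ln(0.6829)/8.060=0.047 → t=0.201; u2·a0=0.3814·8.060=3.074; a1+…+a3=2.110 < 3.074 ≤ a1+…+a4=4.300 → R4 fires; B=2 C=4 P=5 E=0
Draw 3: a1=0.000, a2=0.000, a3=1.555, a4=0.000, a5=3.760, a0=5.315; τ=−ln(0.6298)/5.315=0.087 → t=0.288; u2·a0=0.0677·5.315=0.360; a1+a2=0.000 < 0.360 ≤ a1+…+a3=1.555 → R3 fires; B=2 C=6 P=5 E=0
Draw 4: a1=0.000, a2=0.000, a3=1.555, a4=0.000, a5=5.640, a0=7.195; τ=−ln(0.0913)/7.195=0.333 → t=0.620; u2·a0=0.6912·7.195=4.973; a1+…+a4=1.555 < 4.973 ≤ a1+…+a5=7.195 → R5 fires; B=2 C=7 P=4 E=1
Draw 5: a1=0.206, a2=0.660, a3=1.244, a4=3.066, a5=5.264, a0=10.440; τ=−ln(0.5208)/10.440=0.062 → t=0.683; u2·a0=0.8260·10.440=8.623; a1+…+a4=5.176 < 8.623 ≤ a1+…+a5=10.440 → R5 fires; B=2 C=8 P=3 E=2
Draw 6: a1=0.412, a2=0.990, a3=0.933, a4=7.008, a5=4.512, a0=13.855; τ=−ln(0.3458)/13.855=0.077 → t=0.760; u2·a0=0.8755·13.855=12.130; a1+…+a4=9.343 < 12.130 ≤ a1+…+a5=13.855 → R5 fires; B=2 C=9 P=2 E=3
Draw 7: a1=0.618, a2=0.990, a3=0.622, a4=11.826, a5=3.384, a0=17.440; τ=−ln(0.0673)/17.440=0.155 → t=0.914; u2·a0=0.1541·17.440=2.688; a1+…+a3=2.230 < 2.688 ≤ a1+…+a4=14.056 → R4 fires; B=2 C=8 P=3 E=2
Draw 8: a1=0.412, a2=0.990, a3=0.933, a4=7.008, a5=4.512, a0=13.855; τ=−ln(0.4311)/13.855=0.061 → t=0.975; u2·a0=0.4389·13.855=6.081; a1+…+a3=2.335 < 6.081 ≤ a1+…+a4=9.343 → R4 fires; B=2 C=7 P=4 E=1
Draw 9: a1=0.206, a2=0.660, a3=1.244, a4=3.066, a5=5.264, a0=10.440; τ=−ln(0.3464)/10.440=0.102 → t=1.077; u2·a0=0.5699·10.440=5.950; a1+…+a4=5.176 < 5.950 ≤ a1+…+a5=10.440 → R5 fires; B=2 C=8 P=3 E=2
Draw 10: a1=0.412, a2=0.990, a3=0.933, a4=7.008, a5=4.512, a0=13.855; τ=−ln(0.6333)/13.855=0.033 → t=1.110; u2·a0=0.0873·13.855=1.210; a1=0.412 < 1.210 ≤ a1+a2=1.402 → R2 fires; B=2 C=9 P=2 E=1
Draw 11: a1=0.206, a2=0.330, a3=0.622, a4=3.942, a5=3.384, a0=8.484; τ=−ln(0.4386)/8.484=0.097 → t=1.207 > T=1.14: stop.
Read off P at T=1.14: 2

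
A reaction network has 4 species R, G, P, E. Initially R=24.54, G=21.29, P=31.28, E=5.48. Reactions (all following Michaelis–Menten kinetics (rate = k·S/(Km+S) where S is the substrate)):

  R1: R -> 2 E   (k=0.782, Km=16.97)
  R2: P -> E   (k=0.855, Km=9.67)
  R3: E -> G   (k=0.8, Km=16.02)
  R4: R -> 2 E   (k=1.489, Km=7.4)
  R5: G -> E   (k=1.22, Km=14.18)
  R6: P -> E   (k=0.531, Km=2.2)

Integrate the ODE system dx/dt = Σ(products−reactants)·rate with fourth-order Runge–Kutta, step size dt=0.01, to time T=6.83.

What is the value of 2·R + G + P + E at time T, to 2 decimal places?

Value at T = 107.13

Check how each reaction changes W = 2·R + G + P + E (weight of products minus weight of reactants):
R1: R -> 2 E: (1·2) − (2·1) = 2 − 2 = 0
R2: P -> E: (1·1) − (1·1) = 1 − 1 = 0
R3: E -> G: (1·1) − (1·1) = 1 − 1 = 0
R4: R -> 2 E: (1·2) − (2·1) = 2 − 2 = 0
R5: G -> E: (1·1) − (1·1) = 1 − 1 = 0
R6: P -> E: (1·1) − (1·1) = 1 − 1 = 0
Every reaction leaves W unchanged, so W is conserved and no simulation is needed: W(T) = W(0) = 2·24.54 + 21.29 + 31.28 + 5.48 = 107.13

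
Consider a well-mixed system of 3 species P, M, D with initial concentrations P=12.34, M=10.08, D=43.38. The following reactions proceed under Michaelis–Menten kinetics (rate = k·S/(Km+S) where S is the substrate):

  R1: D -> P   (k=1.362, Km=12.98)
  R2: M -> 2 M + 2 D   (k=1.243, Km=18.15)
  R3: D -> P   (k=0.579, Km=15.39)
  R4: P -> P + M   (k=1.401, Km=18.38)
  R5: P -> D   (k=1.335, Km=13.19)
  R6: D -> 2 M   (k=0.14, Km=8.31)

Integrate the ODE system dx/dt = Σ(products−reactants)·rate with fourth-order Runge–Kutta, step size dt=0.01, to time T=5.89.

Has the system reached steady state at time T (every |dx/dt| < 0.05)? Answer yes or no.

Steady state at T: no

RK4 with dt=0.01: 589 steps to T=5.89. Trajectory (selected grid times):
t=0.00: P=12.34 M=10.08 D=43.38
t=0.65: P=12.88 M=10.90 D=43.36
t=1.31: P=13.41 M=11.75 D=43.38
t=1.96: P=13.93 M=12.62 D=43.43
t=2.62: P=14.44 M=13.52 D=43.53
t=3.27: P=14.95 M=14.43 D=43.65
t=3.93: P=15.45 M=15.37 D=43.81
t=4.58: P=15.94 M=16.32 D=43.99
t=5.24: P=16.43 M=17.31 D=44.21
t=5.89: P=16.91 M=18.29 D=44.46
Rates at T: R1=1.0542, R2=0.6239, R3=0.4301, R4=0.6714, R5=0.7501, R6=0.1180
dx/dt at T (Σ net stoichiometry × rate): P=+0.7342, M=+1.5312, D=+0.3957
Largest |dx/dt| is |+1.5312| (M) ≥ 0.05 → not steady.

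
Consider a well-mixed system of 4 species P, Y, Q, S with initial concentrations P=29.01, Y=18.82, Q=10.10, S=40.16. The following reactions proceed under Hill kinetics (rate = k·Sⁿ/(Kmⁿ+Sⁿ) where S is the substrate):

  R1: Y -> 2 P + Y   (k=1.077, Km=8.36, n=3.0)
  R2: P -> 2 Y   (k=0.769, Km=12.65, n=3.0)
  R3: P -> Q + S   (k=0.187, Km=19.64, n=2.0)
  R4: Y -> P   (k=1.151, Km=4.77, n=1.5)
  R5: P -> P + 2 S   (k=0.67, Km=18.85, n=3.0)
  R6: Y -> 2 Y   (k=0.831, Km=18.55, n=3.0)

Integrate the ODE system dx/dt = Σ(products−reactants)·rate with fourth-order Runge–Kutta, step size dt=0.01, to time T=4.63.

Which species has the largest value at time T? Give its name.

Dominant species at T: S

RK4 with dt=0.01: 463 steps to T=4.63. Trajectory (selected grid times):
t=0.00: P=29.01 Y=18.82 Q=10.10 S=40.16
t=0.51: P=30.11 Y=19.25 Q=10.17 S=40.77
t=1.03: P=31.24 Y=19.69 Q=10.24 S=41.40
t=1.54: P=32.35 Y=20.14 Q=10.30 S=42.04
t=2.06: P=33.49 Y=20.60 Q=10.38 S=42.70
t=2.57: P=34.61 Y=21.07 Q=10.45 S=43.35
t=3.09: P=35.75 Y=21.55 Q=10.52 S=44.03
t=3.60: P=36.87 Y=22.03 Q=10.60 S=44.70
t=4.12: P=38.02 Y=22.53 Q=10.67 S=45.40
t=4.63: P=39.14 Y=23.03 Q=10.75 S=46.09
At T=4.63: P=39.14 Y=23.03 Q=10.75 S=46.09; the largest is S.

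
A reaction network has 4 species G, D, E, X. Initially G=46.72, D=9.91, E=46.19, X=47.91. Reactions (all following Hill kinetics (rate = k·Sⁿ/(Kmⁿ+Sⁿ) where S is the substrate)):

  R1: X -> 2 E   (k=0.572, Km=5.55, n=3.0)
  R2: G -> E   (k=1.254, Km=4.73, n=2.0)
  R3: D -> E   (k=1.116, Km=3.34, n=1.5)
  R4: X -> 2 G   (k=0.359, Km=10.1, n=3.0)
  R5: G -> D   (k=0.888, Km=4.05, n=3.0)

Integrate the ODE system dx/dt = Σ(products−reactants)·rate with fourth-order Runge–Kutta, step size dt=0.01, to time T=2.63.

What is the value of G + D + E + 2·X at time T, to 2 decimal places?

Check how each reaction changes W = G + D + E + 2·X (weight of products minus weight of reactants):
R1: X -> 2 E: (1·2) − (2·1) = 2 − 2 = 0
R2: G -> E: (1·1) − (1·1) = 1 − 1 = 0
R3: D -> E: (1·1) − (1·1) = 1 − 1 = 0
R4: X -> 2 G: (1·2) − (2·1) = 2 − 2 = 0
R5: G -> D: (1·1) − (1·1) = 1 − 1 = 0
Every reaction leaves W unchanged, so W is conserved and no simulation is needed: W(T) = W(0) = 46.72 + 9.91 + 46.19 + 2·47.91 = 198.64

Value at T = 198.64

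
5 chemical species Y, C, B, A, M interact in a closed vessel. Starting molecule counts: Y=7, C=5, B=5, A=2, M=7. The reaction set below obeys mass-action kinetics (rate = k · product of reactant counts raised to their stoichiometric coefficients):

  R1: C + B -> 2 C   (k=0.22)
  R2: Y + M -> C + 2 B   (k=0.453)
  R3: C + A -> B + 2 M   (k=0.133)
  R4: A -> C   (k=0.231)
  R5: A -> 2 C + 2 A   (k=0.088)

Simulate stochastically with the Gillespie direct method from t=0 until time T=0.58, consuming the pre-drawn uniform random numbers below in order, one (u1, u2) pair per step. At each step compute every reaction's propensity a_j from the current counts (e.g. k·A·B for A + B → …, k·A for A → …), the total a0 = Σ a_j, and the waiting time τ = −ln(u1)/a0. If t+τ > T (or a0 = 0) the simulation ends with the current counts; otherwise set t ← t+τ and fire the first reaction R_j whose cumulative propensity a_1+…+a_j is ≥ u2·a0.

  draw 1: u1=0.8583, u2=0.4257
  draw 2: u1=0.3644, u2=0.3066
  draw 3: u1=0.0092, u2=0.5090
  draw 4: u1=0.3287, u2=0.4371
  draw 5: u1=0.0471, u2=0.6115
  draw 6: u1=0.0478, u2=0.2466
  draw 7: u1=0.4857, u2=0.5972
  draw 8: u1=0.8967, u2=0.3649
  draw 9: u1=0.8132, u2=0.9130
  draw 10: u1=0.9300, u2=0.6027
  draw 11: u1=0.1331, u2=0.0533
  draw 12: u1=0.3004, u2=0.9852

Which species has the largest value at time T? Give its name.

t=0.000: Y=7 C=5 B=5 A=2 M=7
Draw 1: a1=5.500, a2=22.197, a3=1.330, a4=0.462, a5=0.176, a0=29.665; τ=−ln(0.8583)/29.665=0.005 → t=0.005; u2·a0=0.4257·29.665=12.628; a1=5.500 < 12.628 ≤ a1+a2=27.697 → R2 fires; Y=6 C=6 B=7 A=2 M=6
Draw 2: a1=9.240, a2=16.308, a3=1.596, a4=0.462, a5=0.176, a0=27.782; τ=−ln(0.3644)/27.782=0.036 → t=0.041; u2·a0=0.3066·27.782=8.518 ≤ a1=9.240 → R1 fires; Y=6 C=7 B=6 A=2 M=6
Draw 3: a1=9.240, a2=16.308, a3=1.862, a4=0.462, a5=0.176, a0=28.048; τ=−ln(0.0092)/28.048=0.167 → t=0.209; u2·a0=0.5090·28.048=14.276; a1=9.240 < 14.276 ≤ a1+a2=25.548 → R2 fires; Y=5 C=8 B=8 A=2 M=5
Draw 4: a1=14.080, a2=11.325, a3=2.128, a4=0.462, a5=0.176, a0=28.171; τ=−ln(0.3287)/28.171=0.039 → t=0.248; u2·a0=0.4371·28.171=12.314 ≤ a1=14.080 → R1 fires; Y=5 C=9 B=7 A=2 M=5
Draw 5: a1=13.860, a2=11.325, a3=2.394, a4=0.462, a5=0.176, a0=28.217; τ=−ln(0.0471)/28.217=0.108 → t=0.356; u2·a0=0.6115·28.217=17.255; a1=13.860 < 17.255 ≤ a1+a2=25.185 → R2 fires; Y=4 C=10 B=9 A=2 M=4
Draw 6: a1=19.800, a2=7.248, a3=2.660, a4=0.462, a5=0.176, a0=30.346; τ=−ln(0.0478)/30.346=0.100 → t=0.457; u2·a0=0.2466·30.346=7.483 ≤ a1=19.800 → R1 fires; Y=4 C=11 B=8 A=2 M=4
Draw 7: a1=19.360, a2=7.248, a3=2.926, a4=0.462, a5=0.176, a0=30.172; τ=−ln(0.4857)/30.172=0.024 → t=0.481; u2·a0=0.5972·30.172=18.019 ≤ a1=19.360 → R1 fires; Y=4 C=12 B=7 A=2 M=4
Draw 8: a1=18.480, a2=7.248, a3=3.192, a4=0.462, a5=0.176, a0=29.558; τ=−ln(0.8967)/29.558=0.004 → t=0.484; u2·a0=0.3649·29.558=10.786 ≤ a1=18.480 → R1 fires; Y=4 C=13 B=6 A=2 M=4
Draw 9: a1=17.160, a2=7.248, a3=3.458, a4=0.462, a5=0.176, a0=28.504; τ=−ln(0.8132)/28.504=0.007 → t=0.492; u2·a0=0.9130·28.504=26.024; a1+a2=24.408 < 26.024 ≤ a1+…+a3=27.866 → R3 fires; Y=4 C=12 B=7 A=1 M=6
Draw 10: a1=18.480, a2=10.872, a3=1.596, a4=0.231, a5=0.088, a0=31.267; τ=−ln(0.9300)/31.267=0.002 → t=0.494; u2·a0=0.6027·31.267=18.845; a1=18.480 < 18.845 ≤ a1+a2=29.352 → R2 fires; Y=3 C=13 B=9 A=1 M=5
Draw 11: a1=25.740, a2=6.795, a3=1.729, a4=0.231, a5=0.088, a0=34.583; τ=−ln(0.1331)/34.583=0.058 → t=0.552; u2·a0=0.0533·34.583=1.843 ≤ a1=25.740 → R1 fires; Y=3 C=14 B=8 A=1 M=5
Draw 12: a1=24.640, a2=6.795, a3=1.862, a4=0.231, a5=0.088, a0=33.616; τ=−ln(0.3004)/33.616=0.036 → t=0.588 > T=0.58: stop.
At T=0.58: Y=3 C=14 B=8 A=1 M=5; the largest is C.

Dominant species at T: C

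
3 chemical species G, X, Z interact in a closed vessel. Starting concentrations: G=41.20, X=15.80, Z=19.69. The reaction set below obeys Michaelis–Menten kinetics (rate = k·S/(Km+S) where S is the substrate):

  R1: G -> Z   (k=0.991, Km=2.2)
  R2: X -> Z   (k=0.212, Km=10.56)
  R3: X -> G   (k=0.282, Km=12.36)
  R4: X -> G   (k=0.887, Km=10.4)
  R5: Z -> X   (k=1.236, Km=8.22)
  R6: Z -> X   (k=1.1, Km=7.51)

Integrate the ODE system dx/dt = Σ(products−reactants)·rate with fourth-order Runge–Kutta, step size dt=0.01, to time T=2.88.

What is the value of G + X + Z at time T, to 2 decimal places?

Check how each reaction changes W = G + X + Z (weight of products minus weight of reactants):
R1: G -> Z: (1·1) − (1·1) = 1 − 1 = 0
R2: X -> Z: (1·1) − (1·1) = 1 − 1 = 0
R3: X -> G: (1·1) − (1·1) = 1 − 1 = 0
R4: X -> G: (1·1) − (1·1) = 1 − 1 = 0
R5: Z -> X: (1·1) − (1·1) = 1 − 1 = 0
R6: Z -> X: (1·1) − (1·1) = 1 − 1 = 0
Every reaction leaves W unchanged, so W is conserved and no simulation is needed: W(T) = W(0) = 41.20 + 15.80 + 19.69 = 76.69

Value at T = 76.69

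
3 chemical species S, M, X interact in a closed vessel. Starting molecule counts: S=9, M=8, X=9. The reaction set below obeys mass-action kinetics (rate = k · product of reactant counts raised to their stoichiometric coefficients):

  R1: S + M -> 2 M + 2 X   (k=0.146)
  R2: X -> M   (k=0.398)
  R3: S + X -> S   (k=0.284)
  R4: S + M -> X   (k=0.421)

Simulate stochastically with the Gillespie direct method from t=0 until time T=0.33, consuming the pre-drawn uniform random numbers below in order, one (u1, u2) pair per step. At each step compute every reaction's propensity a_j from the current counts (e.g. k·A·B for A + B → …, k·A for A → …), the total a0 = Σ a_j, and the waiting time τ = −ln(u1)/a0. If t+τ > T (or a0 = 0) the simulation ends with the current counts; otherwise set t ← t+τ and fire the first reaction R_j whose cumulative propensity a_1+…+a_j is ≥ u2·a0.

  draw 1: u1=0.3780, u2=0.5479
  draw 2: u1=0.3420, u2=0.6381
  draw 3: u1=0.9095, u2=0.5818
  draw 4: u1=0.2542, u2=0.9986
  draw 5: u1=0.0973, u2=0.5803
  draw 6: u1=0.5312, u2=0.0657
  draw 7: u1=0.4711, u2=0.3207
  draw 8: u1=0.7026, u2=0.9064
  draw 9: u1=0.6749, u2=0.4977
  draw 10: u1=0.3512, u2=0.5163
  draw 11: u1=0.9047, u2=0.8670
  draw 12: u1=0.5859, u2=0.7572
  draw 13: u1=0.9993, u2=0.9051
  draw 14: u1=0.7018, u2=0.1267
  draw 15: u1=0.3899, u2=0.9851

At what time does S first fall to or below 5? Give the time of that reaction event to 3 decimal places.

t=0.000: S=9 M=8 X=9
Draw 1: a1=10.512, a2=3.582, a3=23.004, a4=30.312, a0=67.410; τ=−ln(0.3780)/67.410=0.014 → t=0.014; u2·a0=0.5479·67.410=36.934; a1+a2=14.094 < 36.934 ≤ a1+…+a3=37.098 → R3 fires; S=9 M=8 X=8
Draw 2: a1=10.512, a2=3.184, a3=20.448, a4=30.312, a0=64.456; τ=−ln(0.3420)/64.456=0.017 → t=0.031; u2·a0=0.6381·64.456=41.129; a1+…+a3=34.144 < 41.129 ≤ a1+…+a4=64.456 → R4 fires; S=8 M=7 X=9
Draw 3: a1=8.176, a2=3.582, a3=20.448, a4=23.576, a0=55.782; τ=−ln(0.9095)/55.782=0.002 → t=0.033; u2·a0=0.5818·55.782=32.454; a1+…+a3=32.206 < 32.454 ≤ a1+…+a4=55.782 → R4 fires; S=7 M=6 X=10
Draw 4: a1=6.132, a2=3.980, a3=19.880, a4=17.682, a0=47.674; τ=−ln(0.2542)/47.674=0.029 → t=0.062; u2·a0=0.9986·47.674=47.607; a1+…+a3=29.992 < 47.607 ≤ a1+…+a4=47.674 → R4 fires; S=6 M=5 X=11
Draw 5: a1=4.380, a2=4.378, a3=18.744, a4=12.630, a0=40.132; τ=−ln(0.0973)/40.132=0.058 → t=0.120; u2·a0=0.5803·40.132=23.289; a1+a2=8.758 < 23.289 ≤ a1+…+a3=27.502 → R3 fires; S=6 M=5 X=10
Draw 6: a1=4.380, a2=3.980, a3=17.040, a4=12.630, a0=38.030; τ=−ln(0.5312)/38.030=0.017 → t=0.136; u2·a0=0.0657·38.030=2.499 ≤ a1=4.380 → R1 fires; S=5 M=6 X=12
Draw 7: a1=4.380, a2=4.776, a3=17.040, a4=12.630, a0=38.826; τ=−ln(0.4711)/38.826=0.019 → t=0.156; u2·a0=0.3207·38.826=12.451; a1+a2=9.156 < 12.451 ≤ a1+…+a3=26.196 → R3 fires; S=5 M=6 X=11
Draw 8: a1=4.380, a2=4.378, a3=15.620, a4=12.630, a0=37.008; τ=−ln(0.7026)/37.008=0.010 → t=0.165; u2·a0=0.9064·37.008=33.544; a1+…+a3=24.378 < 33.544 ≤ a1+…+a4=37.008 → R4 fires; S=4 M=5 X=12
Draw 9: a1=2.920, a2=4.776, a3=13.632, a4=8.420, a0=29.748; τ=−ln(0.6749)/29.748=0.013 → t=0.178; u2·a0=0.4977·29.748=14.806; a1+a2=7.696 < 14.806 ≤ a1+…+a3=21.328 → R3 fires; S=4 M=5 X=11
Draw 10: a1=2.920, a2=4.378, a3=12.496, a4=8.420, a0=28.214; τ=−ln(0.3512)/28.214=0.037 → t=0.215; u2·a0=0.5163·28.214=14.567; a1+a2=7.298 < 14.567 ≤ a1+…+a3=19.794 → R3 fires; S=4 M=5 X=10
Draw 11: a1=2.920, a2=3.980, a3=11.360, a4=8.420, a0=26.680; τ=−ln(0.9047)/26.680=0.004 → t=0.219; u2·a0=0.8670·26.680=23.132; a1+…+a3=18.260 < 23.132 ≤ a1+…+a4=26.680 → R4 fires; S=3 M=4 X=11
Draw 12: a1=1.752, a2=4.378, a3=9.372, a4=5.052, a0=20.554; τ=−ln(0.5859)/20.554=0.026 → t=0.245; u2·a0=0.7572·20.554=15.563; a1+…+a3=15.502 < 15.563 ≤ a1+…+a4=20.554 → R4 fires; S=2 M=3 X=12
Draw 13: a1=0.876, a2=4.776, a3=6.816, a4=2.526, a0=14.994; τ=−ln(0.9993)/14.994=0.000 → t=0.245; u2·a0=0.9051·14.994=13.571; a1+…+a3=12.468 < 13.571 ≤ a1+…+a4=14.994 → R4 fires; S=1 M=2 X=13
Draw 14: a1=0.292, a2=5.174, a3=3.692, a4=0.842, a0=10.000; τ=−ln(0.7018)/10.000=0.035 → t=0.281; u2·a0=0.1267·10.000=1.267; a1=0.292 < 1.267 ≤ a1+a2=5.466 → R2 fires; S=1 M=3 X=12
Draw 15: a1=0.438, a2=4.776, a3=3.408, a4=1.263, a0=9.885; τ=−ln(0.3899)/9.885=0.095 → t=0.376 > T=0.33: stop.
S first becomes ≤ 5 when it reaches 5 at the event at t=0.136.

Threshold first reached at t = 0.136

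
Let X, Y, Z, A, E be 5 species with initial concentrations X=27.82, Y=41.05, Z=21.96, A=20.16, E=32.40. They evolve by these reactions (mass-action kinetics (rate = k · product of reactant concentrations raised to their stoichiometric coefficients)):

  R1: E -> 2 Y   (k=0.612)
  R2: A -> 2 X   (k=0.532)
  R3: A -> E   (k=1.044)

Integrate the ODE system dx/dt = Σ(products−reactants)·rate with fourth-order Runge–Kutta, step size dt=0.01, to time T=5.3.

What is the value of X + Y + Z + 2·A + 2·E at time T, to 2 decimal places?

Value at T = 195.95

Check how each reaction changes W = X + Y + Z + 2·A + 2·E (weight of products minus weight of reactants):
R1: E -> 2 Y: (1·2) − (2·1) = 2 − 2 = 0
R2: A -> 2 X: (1·2) − (2·1) = 2 − 2 = 0
R3: A -> E: (2·1) − (2·1) = 2 − 2 = 0
Every reaction leaves W unchanged, so W is conserved and no simulation is needed: W(T) = W(0) = 27.82 + 41.05 + 21.96 + 2·20.16 + 2·32.40 = 195.95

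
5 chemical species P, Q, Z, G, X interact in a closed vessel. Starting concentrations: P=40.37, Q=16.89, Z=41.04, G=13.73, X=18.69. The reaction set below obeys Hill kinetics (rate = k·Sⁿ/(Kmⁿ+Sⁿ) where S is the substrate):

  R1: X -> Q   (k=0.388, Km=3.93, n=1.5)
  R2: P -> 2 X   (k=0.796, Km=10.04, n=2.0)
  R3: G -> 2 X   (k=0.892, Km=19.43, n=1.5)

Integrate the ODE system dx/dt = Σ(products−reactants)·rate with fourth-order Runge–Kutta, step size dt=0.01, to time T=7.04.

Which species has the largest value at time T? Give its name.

RK4 with dt=0.01: 704 steps to T=7.04. Trajectory (selected grid times):
t=0.00: P=40.37 Q=16.89 Z=41.04 G=13.73 X=18.69
t=0.78: P=39.79 Q=17.17 Z=41.04 G=13.47 X=20.10
t=1.56: P=39.20 Q=17.45 Z=41.04 G=13.22 X=21.49
t=2.35: P=38.61 Q=17.73 Z=41.04 G=12.97 X=22.88
t=3.13: P=38.03 Q=18.02 Z=41.04 G=12.73 X=24.25
t=3.91: P=37.45 Q=18.30 Z=41.04 G=12.49 X=25.60
t=4.69: P=36.87 Q=18.59 Z=41.04 G=12.25 X=26.94
t=5.48: P=36.29 Q=18.88 Z=41.04 G=12.02 X=28.28
t=6.26: P=35.71 Q=19.17 Z=41.04 G=11.79 X=29.60
t=7.04: P=35.14 Q=19.45 Z=41.04 G=11.57 X=30.90
At T=7.04: P=35.14 Q=19.45 Z=41.04 G=11.57 X=30.90; the largest is Z.

Dominant species at T: Z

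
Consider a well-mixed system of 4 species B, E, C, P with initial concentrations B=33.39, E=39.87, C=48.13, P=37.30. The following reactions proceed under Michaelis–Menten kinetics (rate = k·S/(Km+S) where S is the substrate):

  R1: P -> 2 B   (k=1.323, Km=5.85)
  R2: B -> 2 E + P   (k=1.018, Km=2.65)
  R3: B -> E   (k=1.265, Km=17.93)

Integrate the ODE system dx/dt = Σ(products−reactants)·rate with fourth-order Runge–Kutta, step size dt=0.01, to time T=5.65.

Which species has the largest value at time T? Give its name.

Dominant species at T: E

RK4 with dt=0.01: 565 steps to T=5.65. Trajectory (selected grid times):
t=0.00: B=33.39 E=39.87 C=48.13 P=37.30
t=0.63: B=33.72 E=41.58 C=48.13 P=37.17
t=1.26: B=34.04 E=43.29 C=48.13 P=37.05
t=1.88: B=34.36 E=44.98 C=48.13 P=36.93
t=2.51: B=34.68 E=46.69 C=48.13 P=36.80
t=3.14: B=34.99 E=48.41 C=48.13 P=36.68
t=3.77: B=35.30 E=50.13 C=48.13 P=36.56
t=4.39: B=35.61 E=51.82 C=48.13 P=36.44
t=5.02: B=35.92 E=53.55 C=48.13 P=36.32
t=5.65: B=36.22 E=55.28 C=48.13 P=36.20
At T=5.65: B=36.22 E=55.28 C=48.13 P=36.20; the largest is E.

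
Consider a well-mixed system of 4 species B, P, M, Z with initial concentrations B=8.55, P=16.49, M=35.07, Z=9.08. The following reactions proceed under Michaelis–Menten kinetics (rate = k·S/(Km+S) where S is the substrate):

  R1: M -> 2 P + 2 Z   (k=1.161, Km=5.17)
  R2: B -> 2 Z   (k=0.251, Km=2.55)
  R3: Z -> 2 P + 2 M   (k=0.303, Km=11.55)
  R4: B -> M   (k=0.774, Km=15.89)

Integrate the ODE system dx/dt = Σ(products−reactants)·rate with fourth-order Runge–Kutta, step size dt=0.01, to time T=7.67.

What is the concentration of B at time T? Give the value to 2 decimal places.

RK4 with dt=0.01: 767 steps to T=7.67. Trajectory (selected grid times):
t=0.00: B=8.55 P=16.49 M=35.07 Z=9.08
t=0.85: B=8.16 P=18.45 M=34.68 Z=11.01
t=1.70: B=7.78 P=20.43 M=34.30 Z=12.91
t=2.56: B=7.40 P=22.44 M=33.93 Z=14.83
t=3.41: B=7.04 P=24.45 M=33.58 Z=16.71
t=4.26: B=6.68 P=26.47 M=33.23 Z=18.57
t=5.11: B=6.34 P=28.50 M=32.90 Z=20.42
t=5.97: B=6.00 P=30.57 M=32.56 Z=22.29
t=6.82: B=5.68 P=32.61 M=32.23 Z=24.11
t=7.67: B=5.36 P=34.67 M=31.90 Z=25.93
Read off B at T=7.67: 5.36

B at T = 5.36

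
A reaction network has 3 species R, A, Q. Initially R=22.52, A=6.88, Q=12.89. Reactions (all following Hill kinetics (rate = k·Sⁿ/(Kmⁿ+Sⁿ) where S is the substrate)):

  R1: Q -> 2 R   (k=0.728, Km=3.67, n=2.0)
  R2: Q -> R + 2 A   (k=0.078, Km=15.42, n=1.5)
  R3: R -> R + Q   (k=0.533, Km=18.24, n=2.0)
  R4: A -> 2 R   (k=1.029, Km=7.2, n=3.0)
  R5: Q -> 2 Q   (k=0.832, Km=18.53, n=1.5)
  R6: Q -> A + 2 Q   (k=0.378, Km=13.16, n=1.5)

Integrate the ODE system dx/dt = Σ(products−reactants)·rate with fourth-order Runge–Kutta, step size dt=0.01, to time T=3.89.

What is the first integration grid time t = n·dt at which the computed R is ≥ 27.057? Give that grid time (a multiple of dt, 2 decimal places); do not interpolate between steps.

RK4 with dt=0.01: 389 steps to T=3.89. Trajectory (selected grid times):
t=0.00: R=22.52 A=6.88 Q=12.89
t=0.43: R=23.52 A=6.79 Q=12.94
t=0.86: R=24.51 A=6.70 Q=12.99
t=1.30: R=25.52 A=6.61 Q=13.05
t=1.73: R=26.50 A=6.53 Q=13.11
t=1.97: R=27.04 A=6.48 Q=13.15
t=1.98: R=27.06 A=6.48 Q=13.15
t=2.16: R=27.47 A=6.45 Q=13.18
t=2.59: R=28.43 A=6.38 Q=13.25
t=3.03: R=29.41 A=6.31 Q=13.33
t=3.46: R=30.36 A=6.25 Q=13.41
t=3.89: R=31.30 A=6.19 Q=13.49
R(1.97)=27.041 < 27.057 but R(1.98)=27.064 ≥ 27.057, so the first grid time is t=1.98.

Threshold first reached at t = 1.98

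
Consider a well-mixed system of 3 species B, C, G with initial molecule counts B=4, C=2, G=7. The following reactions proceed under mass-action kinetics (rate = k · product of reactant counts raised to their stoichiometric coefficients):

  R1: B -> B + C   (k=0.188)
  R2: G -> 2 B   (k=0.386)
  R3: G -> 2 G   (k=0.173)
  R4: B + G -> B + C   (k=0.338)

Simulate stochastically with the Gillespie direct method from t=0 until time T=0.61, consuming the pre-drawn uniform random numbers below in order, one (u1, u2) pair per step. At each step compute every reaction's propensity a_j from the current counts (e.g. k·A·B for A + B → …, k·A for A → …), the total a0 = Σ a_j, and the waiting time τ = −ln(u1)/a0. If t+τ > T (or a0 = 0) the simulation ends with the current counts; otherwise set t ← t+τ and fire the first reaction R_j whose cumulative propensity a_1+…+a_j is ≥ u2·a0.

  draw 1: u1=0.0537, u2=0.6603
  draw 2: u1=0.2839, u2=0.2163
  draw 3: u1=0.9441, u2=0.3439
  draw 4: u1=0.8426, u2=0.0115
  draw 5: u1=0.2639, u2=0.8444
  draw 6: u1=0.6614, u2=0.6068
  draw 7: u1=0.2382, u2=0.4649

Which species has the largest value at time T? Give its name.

Dominant species at T: C

t=0.000: B=4 C=2 G=7
Draw 1: a1=0.752, a2=2.702, a3=1.211, a4=9.464, a0=14.129; τ=−ln(0.0537)/14.129=0.207 → t=0.207; u2·a0=0.6603·14.129=9.329; a1+…+a3=4.665 < 9.329 ≤ a1+…+a4=14.129 → R4 fires; B=4 C=3 G=6
Draw 2: a1=0.752, a2=2.316, a3=1.038, a4=8.112, a0=12.218; τ=−ln(0.2839)/12.218=0.103 → t=0.310; u2·a0=0.2163·12.218=2.643; a1=0.752 < 2.643 ≤ a1+a2=3.068 → R2 fires; B=6 C=3 G=5
Draw 3: a1=1.128, a2=1.930, a3=0.865, a4=10.140, a0=14.063; τ=−ln(0.9441)/14.063=0.004 → t=0.314; u2·a0=0.3439·14.063=4.836; a1+…+a3=3.923 < 4.836 ≤ a1+…+a4=14.063 → R4 fires; B=6 C=4 G=4
Draw 4: a1=1.128, a2=1.544, a3=0.692, a4=8.112, a0=11.476; τ=−ln(0.8426)/11.476=0.015 → t=0.329; u2·a0=0.0115·11.476=0.132 ≤ a1=1.128 → R1 fires; B=6 C=5 G=4
Draw 5: a1=1.128, a2=1.544, a3=0.692, a4=8.112, a0=11.476; τ=−ln(0.2639)/11.476=0.116 → t=0.445; u2·a0=0.8444·11.476=9.690; a1+…+a3=3.364 < 9.690 ≤ a1+…+a4=11.476 → R4 fires; B=6 C=6 G=3
Draw 6: a1=1.128, a2=1.158, a3=0.519, a4=6.084, a0=8.889; τ=−ln(0.6614)/8.889=0.047 → t=0.492; u2·a0=0.6068·8.889=5.394; a1+…+a3=2.805 < 5.394 ≤ a1+…+a4=8.889 → R4 fires; B=6 C=7 G=2
Draw 7: a1=1.128, a2=0.772, a3=0.346, a4=4.056, a0=6.302; τ=−ln(0.2382)/6.302=0.228 → t=0.719 > T=0.61: stop.
At T=0.61: B=6 C=7 G=2; the largest is C.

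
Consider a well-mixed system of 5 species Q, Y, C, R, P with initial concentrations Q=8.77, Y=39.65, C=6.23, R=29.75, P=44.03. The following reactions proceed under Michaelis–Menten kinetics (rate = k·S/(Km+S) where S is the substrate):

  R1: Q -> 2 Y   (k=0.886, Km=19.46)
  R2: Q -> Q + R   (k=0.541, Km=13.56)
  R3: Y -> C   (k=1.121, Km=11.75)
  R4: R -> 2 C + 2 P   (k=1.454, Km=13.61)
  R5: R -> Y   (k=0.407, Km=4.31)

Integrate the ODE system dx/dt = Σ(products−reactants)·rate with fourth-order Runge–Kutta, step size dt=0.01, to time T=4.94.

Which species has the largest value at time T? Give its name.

Dominant species at T: P

RK4 with dt=0.01: 494 steps to T=4.94. Trajectory (selected grid times):
t=0.00: Q=8.77 Y=39.65 C=6.23 R=29.75 P=44.03
t=0.55: Q=8.62 Y=39.67 C=7.80 R=29.12 P=45.12
t=1.10: Q=8.47 Y=39.69 C=9.36 R=28.50 P=46.21
t=1.65: Q=8.32 Y=39.70 C=10.92 R=27.88 P=47.29
t=2.20: Q=8.18 Y=39.71 C=12.46 R=27.27 P=48.36
t=2.74: Q=8.04 Y=39.71 C=13.97 R=26.66 P=49.40
t=3.29: Q=7.90 Y=39.71 C=15.50 R=26.05 P=50.46
t=3.84: Q=7.76 Y=39.71 C=17.03 R=25.45 P=51.50
t=4.39: Q=7.62 Y=39.70 C=18.54 R=24.85 P=52.54
t=4.94: Q=7.48 Y=39.68 C=20.04 R=24.25 P=53.57
At T=4.94: Q=7.48 Y=39.68 C=20.04 R=24.25 P=53.57; the largest is P.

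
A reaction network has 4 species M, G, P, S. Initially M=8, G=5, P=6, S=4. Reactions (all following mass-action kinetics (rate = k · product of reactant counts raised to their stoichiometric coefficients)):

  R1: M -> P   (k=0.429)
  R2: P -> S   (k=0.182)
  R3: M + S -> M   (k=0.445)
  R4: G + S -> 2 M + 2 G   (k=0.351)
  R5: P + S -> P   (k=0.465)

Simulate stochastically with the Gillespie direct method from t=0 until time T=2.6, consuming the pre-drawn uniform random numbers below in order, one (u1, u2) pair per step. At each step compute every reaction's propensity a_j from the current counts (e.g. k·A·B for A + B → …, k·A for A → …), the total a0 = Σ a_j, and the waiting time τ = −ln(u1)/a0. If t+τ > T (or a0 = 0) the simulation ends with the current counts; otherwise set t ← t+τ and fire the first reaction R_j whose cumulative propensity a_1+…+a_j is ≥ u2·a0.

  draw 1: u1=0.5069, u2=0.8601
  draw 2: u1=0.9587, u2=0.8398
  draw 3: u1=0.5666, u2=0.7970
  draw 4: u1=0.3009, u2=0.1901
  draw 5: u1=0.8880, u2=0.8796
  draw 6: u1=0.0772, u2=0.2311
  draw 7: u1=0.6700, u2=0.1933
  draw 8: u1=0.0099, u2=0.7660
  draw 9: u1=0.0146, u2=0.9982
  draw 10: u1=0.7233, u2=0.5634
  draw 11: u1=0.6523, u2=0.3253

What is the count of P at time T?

t=0.000: M=8 G=5 P=6 S=4
Draw 1: a1=3.432, a2=1.092, a3=14.240, a4=7.020, a5=11.160, a0=36.944; τ=−ln(0.5069)/36.944=0.018 → t=0.018; u2·a0=0.8601·36.944=31.776; a1+…+a4=25.784 < 31.776 ≤ a1+…+a5=36.944 → R5 fires; M=8 G=5 P=6 S=3
Draw 2: a1=3.432, a2=1.092, a3=10.680, a4=5.265, a5=8.370, a0=28.839; τ=−ln(0.9587)/28.839=0.001 → t=0.020; u2·a0=0.8398·28.839=24.219; a1+…+a4=20.469 < 24.219 ≤ a1+…+a5=28.839 → R5 fires; M=8 G=5 P=6 S=2
Draw 3: a1=3.432, a2=1.092, a3=7.120, a4=3.510, a5=5.580, a0=20.734; τ=−ln(0.5666)/20.734=0.027 → t=0.047; u2·a0=0.7970·20.734=16.525; a1+…+a4=15.154 < 16.525 ≤ a1+…+a5=20.734 → R5 fires; M=8 G=5 P=6 S=1
Draw 4: a1=3.432, a2=1.092, a3=3.560, a4=1.755, a5=2.790, a0=12.629; τ=−ln(0.3009)/12.629=0.095 → t=0.142; u2·a0=0.1901·12.629=2.401 ≤ a1=3.432 → R1 fires; M=7 G=5 P=7 S=1
Draw 5: a1=3.003, a2=1.274, a3=3.115, a4=1.755, a5=3.255, a0=12.402; τ=−ln(0.8880)/12.402=0.010 → t=0.152; u2·a0=0.8796·12.402=10.909; a1+…+a4=9.147 < 10.909 ≤ a1+…+a5=12.402 → R5 fires; M=7 G=5 P=7 S=0
Draw 6: a1=3.003, a2=1.274, a3=0.000, a4=0.000, a5=0.000, a0=4.277; τ=−ln(0.0772)/4.277=0.599 → t=0.751; u2·a0=0.2311·4.277=0.988 ≤ a1=3.003 → R1 fires; M=6 G=5 P=8 S=0
Draw 7: a1=2.574, a2=1.456, a3=0.000, a4=0.000, a5=0.000, a0=4.030; τ=−ln(0.6700)/4.030=0.099 → t=0.850; u2·a0=0.1933·4.030=0.779 ≤ a1=2.574 → R1 fires; M=5 G=5 P=9 S=0
Draw 8: a1=2.145, a2=1.638, a3=0.000, a4=0.000, a5=0.000, a0=3.783; τ=−ln(0.0099)/3.783=1.220 → t=2.070; u2·a0=0.7660·3.783=2.898; a1=2.145 < 2.898 ≤ a1+a2=3.783 → R2 fires; M=5 G=5 P=8 S=1
Draw 9: a1=2.145, a2=1.456, a3=2.225, a4=1.755, a5=3.720, a0=11.301; τ=−ln(0.0146)/11.301=0.374 → t=2.444; u2·a0=0.9982·11.301=11.281; a1+…+a4=7.581 < 11.281 ≤ a1+…+a5=11.301 → R5 fires; M=5 G=5 P=8 S=0
Draw 10: a1=2.145, a2=1.456, a3=0.000, a4=0.000, a5=0.000, a0=3.601; τ=−ln(0.7233)/3.601=0.090 → t=2.534; u2·a0=0.5634·3.601=2.029 ≤ a1=2.145 → R1 fires; M=4 G=5 P=9 S=0
Draw 11: a1=1.716, a2=1.638, a3=0.000, a4=0.000, a5=0.000, a0=3.354; τ=−ln(0.6523)/3.354=0.127 → t=2.662 > T=2.6: stop.
Read off P at T=2.6: 9

P at T = 9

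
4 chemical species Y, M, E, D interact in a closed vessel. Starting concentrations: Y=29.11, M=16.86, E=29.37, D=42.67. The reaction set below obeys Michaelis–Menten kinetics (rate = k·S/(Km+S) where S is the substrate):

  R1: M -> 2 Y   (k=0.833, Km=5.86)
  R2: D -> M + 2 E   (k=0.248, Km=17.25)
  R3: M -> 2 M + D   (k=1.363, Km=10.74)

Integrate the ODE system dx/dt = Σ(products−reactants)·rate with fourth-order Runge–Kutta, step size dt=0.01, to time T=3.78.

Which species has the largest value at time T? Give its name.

Dominant species at T: D

RK4 with dt=0.01: 378 steps to T=3.78. Trajectory (selected grid times):
t=0.00: Y=29.11 M=16.86 E=29.37 D=42.67
t=0.42: Y=29.63 M=17.02 E=29.52 D=42.95
t=0.84: Y=30.15 M=17.19 E=29.67 D=43.22
t=1.26: Y=30.67 M=17.36 E=29.82 D=43.50
t=1.68: Y=31.20 M=17.52 E=29.97 D=43.78
t=2.10: Y=31.72 M=17.69 E=30.12 D=44.06
t=2.52: Y=32.25 M=17.86 E=30.27 D=44.34
t=2.94: Y=32.78 M=18.03 E=30.42 D=44.63
t=3.36: Y=33.30 M=18.20 E=30.57 D=44.91
t=3.78: Y=33.83 M=18.37 E=30.72 D=45.20
At T=3.78: Y=33.83 M=18.37 E=30.72 D=45.20; the largest is D.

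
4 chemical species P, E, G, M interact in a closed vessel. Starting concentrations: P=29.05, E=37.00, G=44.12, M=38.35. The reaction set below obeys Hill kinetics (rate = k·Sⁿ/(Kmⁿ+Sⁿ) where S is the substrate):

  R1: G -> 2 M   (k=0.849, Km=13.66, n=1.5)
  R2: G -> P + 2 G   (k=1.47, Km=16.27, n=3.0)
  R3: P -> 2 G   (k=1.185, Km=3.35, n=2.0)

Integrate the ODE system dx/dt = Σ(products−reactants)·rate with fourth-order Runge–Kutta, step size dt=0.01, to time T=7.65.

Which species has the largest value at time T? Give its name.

Dominant species at T: G

RK4 with dt=0.01: 765 steps to T=7.65. Trajectory (selected grid times):
t=0.00: P=29.05 E=37.00 G=44.12 M=38.35
t=0.85: P=29.25 E=37.00 G=46.68 M=39.59
t=1.70: P=29.46 E=37.00 G=49.25 M=40.84
t=2.55: P=29.67 E=37.00 G=51.81 M=42.11
t=3.40: P=29.89 E=37.00 G=54.38 M=43.38
t=4.25: P=30.12 E=37.00 G=56.94 M=44.67
t=5.10: P=30.34 E=37.00 G=59.51 M=45.97
t=5.95: P=30.58 E=37.00 G=62.07 M=47.27
t=6.80: P=30.81 E=37.00 G=64.64 M=48.58
t=7.65: P=31.04 E=37.00 G=67.20 M=49.90
At T=7.65: P=31.04 E=37.00 G=67.20 M=49.90; the largest is G.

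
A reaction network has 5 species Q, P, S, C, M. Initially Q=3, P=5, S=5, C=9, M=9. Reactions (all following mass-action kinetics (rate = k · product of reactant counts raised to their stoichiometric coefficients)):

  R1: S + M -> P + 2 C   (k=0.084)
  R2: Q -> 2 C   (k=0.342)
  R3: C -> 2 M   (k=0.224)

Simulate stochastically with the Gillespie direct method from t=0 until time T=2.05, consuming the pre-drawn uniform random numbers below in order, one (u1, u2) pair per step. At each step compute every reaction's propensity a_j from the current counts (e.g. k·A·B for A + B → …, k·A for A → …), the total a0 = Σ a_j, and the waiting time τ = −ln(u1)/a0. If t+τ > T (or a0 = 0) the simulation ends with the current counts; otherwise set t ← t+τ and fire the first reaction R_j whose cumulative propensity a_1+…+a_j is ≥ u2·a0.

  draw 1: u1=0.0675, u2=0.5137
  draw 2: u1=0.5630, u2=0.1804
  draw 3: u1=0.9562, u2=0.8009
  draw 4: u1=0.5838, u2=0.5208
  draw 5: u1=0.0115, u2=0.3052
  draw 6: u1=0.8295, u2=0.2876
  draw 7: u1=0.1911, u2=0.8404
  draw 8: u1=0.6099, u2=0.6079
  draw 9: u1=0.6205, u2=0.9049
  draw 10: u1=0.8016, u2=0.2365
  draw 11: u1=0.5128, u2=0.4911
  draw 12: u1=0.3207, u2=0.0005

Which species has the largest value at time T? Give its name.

t=0.000: Q=3 P=5 S=5 C=9 M=9
Draw 1: a1=3.780, a2=1.026, a3=2.016, a0=6.822; τ=−ln(0.0675)/6.822=0.395 → t=0.395; u2·a0=0.5137·6.822=3.504 ≤ a1=3.780 → R1 fires; Q=3 P=6 S=4 C=11 M=8
Draw 2: a1=2.688, a2=1.026, a3=2.464, a0=6.178; τ=−ln(0.5630)/6.178=0.093 → t=0.488; u2·a0=0.1804·6.178=1.115 ≤ a1=2.688 → R1 fires; Q=3 P=7 S=3 C=13 M=7
Draw 3: a1=1.764, a2=1.026, a3=2.912, a0=5.702; τ=−ln(0.9562)/5.702=0.008 → t=0.496; u2·a0=0.8009·5.702=4.567; a1+a2=2.790 < 4.567 ≤ a1+…+a3=5.702 → R3 fires; Q=3 P=7 S=3 C=12 M=9
Draw 4: a1=2.268, a2=1.026, a3=2.688, a0=5.982; τ=−ln(0.5838)/5.982=0.090 → t=0.586; u2·a0=0.5208·5.982=3.115; a1=2.268 < 3.115 ≤ a1+a2=3.294 → R2 fires; Q=2 P=7 S=3 C=14 M=9
Draw 5: a1=2.268, a2=0.684, a3=3.136, a0=6.088; τ=−ln(0.0115)/6.088=0.733 → t=1.319; u2·a0=0.3052·6.088=1.858 ≤ a1=2.268 → R1 fires; Q=2 P=8 S=2 C=16 M=8
Draw 6: a1=1.344, a2=0.684, a3=3.584, a0=5.612; τ=−ln(0.8295)/5.612=0.033 → t=1.353; u2·a0=0.2876·5.612=1.614; a1=1.344 < 1.614 ≤ a1+a2=2.028 → R2 fires; Q=1 P=8 S=2 C=18 M=8
Draw 7: a1=1.344, a2=0.342, a3=4.032, a0=5.718; τ=−ln(0.1911)/5.718=0.289 → t=1.642; u2·a0=0.8404·5.718=4.805; a1+a2=1.686 < 4.805 ≤ a1+…+a3=5.718 → R3 fires; Q=1 P=8 S=2 C=17 M=10
Draw 8: a1=1.680, a2=0.342, a3=3.808, a0=5.830; τ=−ln(0.6099)/5.830=0.085 → t=1.727; u2·a0=0.6079·5.830=3.544; a1+a2=2.022 < 3.544 ≤ a1+…+a3=5.830 → R3 fires; Q=1 P=8 S=2 C=16 M=12
Draw 9: a1=2.016, a2=0.342, a3=3.584, a0=5.942; τ=−ln(0.6205)/5.942=0.080 → t=1.807; u2·a0=0.9049·5.942=5.377; a1+a2=2.358 < 5.377 ≤ a1+…+a3=5.942 → R3 fires; Q=1 P=8 S=2 C=15 M=14
Draw 10: a1=2.352, a2=0.342, a3=3.360, a0=6.054; τ=−ln(0.8016)/6.054=0.037 → t=1.844; u2·a0=0.2365·6.054=1.432 ≤ a1=2.352 → R1 fires; Q=1 P=9 S=1 C=17 M=13
Draw 11: a1=1.092, a2=0.342, a3=3.808, a0=5.242; τ=−ln(0.5128)/5.242=0.127 → t=1.971; u2·a0=0.4911·5.242=2.574; a1+a2=1.434 < 2.574 ≤ a1+…+a3=5.242 → R3 fires; Q=1 P=9 S=1 C=16 M=15
Draw 12: a1=1.260, a2=0.342, a3=3.584, a0=5.186; τ=−ln(0.3207)/5.186=0.219 → t=2.191 > T=2.05: stop.
At T=2.05: Q=1 P=9 S=1 C=16 M=15; the largest is C.

Dominant species at T: C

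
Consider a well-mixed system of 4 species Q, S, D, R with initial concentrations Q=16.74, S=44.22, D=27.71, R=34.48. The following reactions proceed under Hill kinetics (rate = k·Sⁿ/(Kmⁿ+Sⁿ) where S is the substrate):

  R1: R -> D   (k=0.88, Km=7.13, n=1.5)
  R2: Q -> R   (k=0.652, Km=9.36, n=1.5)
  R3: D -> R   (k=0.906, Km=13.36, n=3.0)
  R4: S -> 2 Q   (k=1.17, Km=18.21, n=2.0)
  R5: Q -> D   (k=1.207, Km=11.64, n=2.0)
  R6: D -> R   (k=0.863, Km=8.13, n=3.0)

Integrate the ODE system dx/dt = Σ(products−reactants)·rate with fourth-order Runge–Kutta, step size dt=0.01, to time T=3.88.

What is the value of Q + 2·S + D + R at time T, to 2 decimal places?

Value at T = 167.37

Check how each reaction changes W = Q + 2·S + D + R (weight of products minus weight of reactants):
R1: R -> D: (1·1) − (1·1) = 1 − 1 = 0
R2: Q -> R: (1·1) − (1·1) = 1 − 1 = 0
R3: D -> R: (1·1) − (1·1) = 1 − 1 = 0
R4: S -> 2 Q: (1·2) − (2·1) = 2 − 2 = 0
R5: Q -> D: (1·1) − (1·1) = 1 − 1 = 0
R6: D -> R: (1·1) − (1·1) = 1 − 1 = 0
Every reaction leaves W unchanged, so W is conserved and no simulation is needed: W(T) = W(0) = 16.74 + 2·44.22 + 27.71 + 34.48 = 167.37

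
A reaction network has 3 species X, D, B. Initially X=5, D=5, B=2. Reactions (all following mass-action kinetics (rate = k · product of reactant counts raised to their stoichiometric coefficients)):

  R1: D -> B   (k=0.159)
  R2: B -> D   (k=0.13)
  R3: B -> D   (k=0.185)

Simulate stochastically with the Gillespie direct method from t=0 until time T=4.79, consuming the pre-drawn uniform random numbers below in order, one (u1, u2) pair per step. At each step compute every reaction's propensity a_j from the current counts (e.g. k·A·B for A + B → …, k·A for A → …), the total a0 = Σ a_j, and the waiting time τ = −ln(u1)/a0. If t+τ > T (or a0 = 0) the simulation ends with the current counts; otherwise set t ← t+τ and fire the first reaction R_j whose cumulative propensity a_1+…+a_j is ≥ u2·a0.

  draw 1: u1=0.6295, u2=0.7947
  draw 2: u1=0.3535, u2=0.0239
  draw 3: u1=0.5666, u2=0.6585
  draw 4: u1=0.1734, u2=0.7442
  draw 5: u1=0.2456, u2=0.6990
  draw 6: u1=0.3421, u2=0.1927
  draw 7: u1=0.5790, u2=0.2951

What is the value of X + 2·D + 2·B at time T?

Value at T = 19

Check how each reaction changes W = X + 2·D + 2·B (weight of products minus weight of reactants):
R1: D -> B: (2·1) − (2·1) = 2 − 2 = 0
R2: B -> D: (2·1) − (2·1) = 2 − 2 = 0
R3: B -> D: (2·1) − (2·1) = 2 − 2 = 0
Every reaction leaves W unchanged, so W is conserved and no simulation is needed: W(T) = W(0) = 5 + 2·5 + 2·2 = 19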